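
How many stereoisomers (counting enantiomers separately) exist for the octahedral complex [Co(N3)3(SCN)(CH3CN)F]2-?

5

An octahedron has six vertices in three trans pairs; every non-trans pair is cis.
There are 4 geometric isomers: N3 mer (3 arrangements); N3 fac (chiral).
One of these lacks any improper symmetry element and so occurs as an enantiomeric pair, giving 4 + 1 = 5 stereoisomers in total.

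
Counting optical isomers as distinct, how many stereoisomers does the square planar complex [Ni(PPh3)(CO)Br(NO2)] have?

A square has two trans pairs of vertices; adjacent vertices are cis.
Systematic placement gives 3 geometric isomers: (Br/NO2 trans, CO/PPh3 trans); (Br/PPh3 trans, CO/NO2 trans); (Br/CO trans, NO2/PPh3 trans).
Each arrangement has an internal mirror plane or centre of symmetry, so none is chiral.

3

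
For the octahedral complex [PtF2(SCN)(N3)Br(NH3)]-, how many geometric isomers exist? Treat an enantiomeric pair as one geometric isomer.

9

In an octahedral complex each vertex has one trans partner and four cis neighbours.
Systematic enumeration (placing each ligand type in turn and discarding arrangements equivalent by rotation or reflection) gives 9 geometric isomers.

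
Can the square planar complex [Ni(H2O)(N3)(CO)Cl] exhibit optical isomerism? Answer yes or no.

A square has two trans pairs of vertices; adjacent vertices are cis.
The distinct arrangements are (3 in all): (CO/H2O trans, Cl/N3 trans); (CO/N3 trans, Cl/H2O trans); (CO/Cl trans, H2O/N3 trans).
Each arrangement has an internal mirror plane or centre of symmetry, so none is chiral.

no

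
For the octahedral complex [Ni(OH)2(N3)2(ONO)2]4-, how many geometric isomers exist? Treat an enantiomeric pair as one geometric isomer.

5

In an octahedral complex each vertex has one trans partner and four cis neighbours.
There are 5 geometric isomers: OH trans, N3 trans, ONO trans; OH cis, N3 trans, ONO cis; OH cis, N3 cis, ONO trans; OH cis, N3 cis, ONO cis (chiral); OH trans, N3 cis, ONO cis.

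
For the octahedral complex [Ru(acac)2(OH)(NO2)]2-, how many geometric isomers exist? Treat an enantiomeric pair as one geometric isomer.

The six octahedral sites form three mutually perpendicular trans pairs.
Each acac is bidentate and must span two cis positions.
Systematic placement gives 2 geometric isomers: OH and NO2 mutually trans; OH and NO2 mutually cis (chiral).

2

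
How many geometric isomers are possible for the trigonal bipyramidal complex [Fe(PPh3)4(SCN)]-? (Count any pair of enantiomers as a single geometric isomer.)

There are 2 geometric isomers: SCN equatorial; SCN axial.

2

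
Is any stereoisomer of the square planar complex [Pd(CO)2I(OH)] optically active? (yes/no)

The distinct arrangements are (2 in all): CO cis; CO trans.
Each arrangement has an internal mirror plane or centre of symmetry, so none is chiral.

no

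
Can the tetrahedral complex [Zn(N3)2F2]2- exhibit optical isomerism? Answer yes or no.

no

All four vertices of a tetrahedron are equivalent and mutually adjacent, so cis/trans isomerism cannot arise.
Only one geometric arrangement is possible.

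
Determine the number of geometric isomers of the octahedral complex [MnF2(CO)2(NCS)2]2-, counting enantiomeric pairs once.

In an octahedral complex each vertex has one trans partner and four cis neighbours.
The distinct arrangements are (5 in all): F trans, CO trans, NCS trans; F cis, CO trans, NCS cis; F cis, CO cis, NCS trans; F cis, CO cis, NCS cis (chiral); F trans, CO cis, NCS cis.

5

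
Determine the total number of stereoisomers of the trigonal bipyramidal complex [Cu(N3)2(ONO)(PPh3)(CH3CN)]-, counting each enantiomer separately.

10

In a trigonal bipyramid the two axial positions differ from the three equatorial ones.
Systematic enumeration (placing each ligand type in turn and discarding arrangements equivalent by rotation or reflection) gives 7 geometric isomers.
Of these, 3 lack any improper symmetry element and so occur as enantiomeric pairs, giving 7 + 3 = 10 stereoisomers in total.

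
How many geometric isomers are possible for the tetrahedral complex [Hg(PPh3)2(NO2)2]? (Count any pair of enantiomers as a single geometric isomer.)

1

All four vertices of a tetrahedron are equivalent and mutually adjacent, so cis/trans isomerism cannot arise.
Only one geometric arrangement is possible.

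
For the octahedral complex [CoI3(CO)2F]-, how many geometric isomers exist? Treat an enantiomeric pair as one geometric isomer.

3

In an octahedral complex each vertex has one trans partner and four cis neighbours.
Working through the distinct placements yields 3 geometric isomers: I mer, CO trans; I mer, CO cis; I fac, CO cis.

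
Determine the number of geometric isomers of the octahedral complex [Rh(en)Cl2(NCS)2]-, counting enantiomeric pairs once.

3

An octahedron has six vertices in three trans pairs; every non-trans pair is cis.
Each en is bidentate and must span two cis positions.
Working through the distinct placements yields 3 geometric isomers: Cl trans, NCS cis; Cl cis, NCS cis (chiral); Cl cis, NCS trans.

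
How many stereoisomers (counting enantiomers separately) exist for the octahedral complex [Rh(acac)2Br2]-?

Each acac is bidentate and must span two cis positions.
The distinct arrangements are (2 in all): Br trans; Br cis (chiral).
One of these lacks any improper symmetry element and so occurs as an enantiomeric pair, giving 2 + 1 = 3 stereoisomers in total.

3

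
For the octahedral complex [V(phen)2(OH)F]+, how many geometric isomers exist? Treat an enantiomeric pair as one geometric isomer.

The six octahedral sites form three mutually perpendicular trans pairs.
Each phen is bidentate and must span two cis positions.
Systematic placement gives 2 geometric isomers: OH and F mutually trans; OH and F mutually cis (chiral).

2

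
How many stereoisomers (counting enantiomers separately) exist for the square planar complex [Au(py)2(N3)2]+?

2

The distinct arrangements are (2 in all): py cis; py trans.
Each arrangement has an internal mirror plane or centre of symmetry, so none is chiral.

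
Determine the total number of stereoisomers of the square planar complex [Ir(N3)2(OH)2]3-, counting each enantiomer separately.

2

In a square planar complex each vertex has one trans partner and two cis neighbours.
Systematic placement gives 2 geometric isomers: N3 cis; N3 trans.
Each arrangement has an internal mirror plane or centre of symmetry, so none is chiral.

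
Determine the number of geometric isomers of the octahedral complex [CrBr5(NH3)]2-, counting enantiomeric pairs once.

In an octahedral complex each vertex has one trans partner and four cis neighbours.
Only one geometric arrangement is possible.

1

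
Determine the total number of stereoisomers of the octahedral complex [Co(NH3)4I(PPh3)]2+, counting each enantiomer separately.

2

The six octahedral sites form three mutually perpendicular trans pairs.
Systematic placement gives 2 geometric isomers: I and PPh3 mutually cis; I and PPh3 mutually trans.
Each arrangement has an internal mirror plane or centre of symmetry, so none is chiral.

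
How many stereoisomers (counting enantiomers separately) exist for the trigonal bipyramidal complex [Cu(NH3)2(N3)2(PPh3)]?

In a trigonal bipyramid the two axial positions differ from the three equatorial ones.
Exhaustive case analysis gives 5 geometric isomers.
One of these lacks any improper symmetry element and so occurs as an enantiomeric pair, giving 5 + 1 = 6 stereoisomers in total.

6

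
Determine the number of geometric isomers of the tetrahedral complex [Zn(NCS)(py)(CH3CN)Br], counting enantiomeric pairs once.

All four vertices of a tetrahedron are equivalent and mutually adjacent, so cis/trans isomerism cannot arise.
Only one geometric arrangement is possible; it has no improper symmetry element, so it exists as a pair of enantiomers (2 stereoisomers).

1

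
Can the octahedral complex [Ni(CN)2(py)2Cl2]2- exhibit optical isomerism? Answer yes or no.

yes

The six octahedral sites form three mutually perpendicular trans pairs.
Working through the distinct placements yields 5 geometric isomers: CN trans, py trans, Cl trans; CN trans, py cis, Cl cis; CN cis, py trans, Cl cis; CN cis, py cis, Cl cis (chiral); CN cis, py cis, Cl trans.
One of these lacks any improper symmetry element and so occurs as an enantiomeric pair, giving 5 + 1 = 6 stereoisomers in total.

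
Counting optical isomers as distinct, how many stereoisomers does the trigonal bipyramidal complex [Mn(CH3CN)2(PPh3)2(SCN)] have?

6

Placing the ligands in turn and identifying arrangements related by rotation or reflection leaves 5 distinct geometric isomers.
One of these lacks any improper symmetry element and so occurs as an enantiomeric pair, giving 5 + 1 = 6 stereoisomers in total.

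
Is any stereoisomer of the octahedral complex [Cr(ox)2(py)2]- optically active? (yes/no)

yes

Each ox is bidentate and must span two cis positions.
Working through the distinct placements yields 2 geometric isomers: py trans; py cis (chiral).
One of these lacks any improper symmetry element and so occurs as an enantiomeric pair, giving 2 + 1 = 3 stereoisomers in total.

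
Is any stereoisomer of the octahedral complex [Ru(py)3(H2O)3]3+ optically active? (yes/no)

The six octahedral sites form three mutually perpendicular trans pairs.
Working through the distinct placements yields 2 geometric isomers: py mer; py fac.
Each arrangement has an internal mirror plane or centre of symmetry, so none is chiral.

no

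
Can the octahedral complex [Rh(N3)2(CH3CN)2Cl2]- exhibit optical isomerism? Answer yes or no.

yes

In an octahedral complex each vertex has one trans partner and four cis neighbours.
The distinct arrangements are (5 in all): N3 trans, CH3CN trans, Cl trans; N3 cis, CH3CN trans, Cl cis; N3 trans, CH3CN cis, Cl cis; N3 cis, CH3CN cis, Cl cis (chiral); N3 cis, CH3CN cis, Cl trans.
One of these lacks any improper symmetry element and so occurs as an enantiomeric pair, giving 5 + 1 = 6 stereoisomers in total.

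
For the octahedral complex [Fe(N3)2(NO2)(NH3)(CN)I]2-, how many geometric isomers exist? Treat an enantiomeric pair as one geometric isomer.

9

An octahedron has six vertices in three trans pairs; every non-trans pair is cis.
Systematic enumeration (placing each ligand type in turn and discarding arrangements equivalent by rotation or reflection) gives 9 geometric isomers.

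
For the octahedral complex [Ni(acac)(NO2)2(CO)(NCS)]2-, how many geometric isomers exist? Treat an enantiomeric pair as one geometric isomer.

4

Each acac is bidentate and must span two cis positions.
There are 4 geometric isomers: NO2 cis (3 arrangements, 2 chiral); NO2 trans.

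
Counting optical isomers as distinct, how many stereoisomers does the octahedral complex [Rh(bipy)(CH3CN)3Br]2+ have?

2

An octahedron has six vertices in three trans pairs; every non-trans pair is cis.
Each bipy is bidentate and must span two cis positions.
The distinct arrangements are (2 in all): CH3CN fac; CH3CN mer.
Each arrangement has an internal mirror plane or centre of symmetry, so none is chiral.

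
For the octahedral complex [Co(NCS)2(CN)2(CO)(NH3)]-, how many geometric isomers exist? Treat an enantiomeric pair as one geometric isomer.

6

In an octahedral complex each vertex has one trans partner and four cis neighbours.
Working through the distinct placements yields 6 geometric isomers: NCS cis, CN trans; NCS trans, CN trans; NCS cis, CN cis (3 arrangements, 2 chiral); NCS trans, CN cis.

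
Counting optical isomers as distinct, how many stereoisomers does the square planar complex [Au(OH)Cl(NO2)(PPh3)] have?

The distinct arrangements are (3 in all): (Cl/OH trans, NO2/PPh3 trans); (Cl/PPh3 trans, NO2/OH trans); (Cl/NO2 trans, OH/PPh3 trans).
Each arrangement has an internal mirror plane or centre of symmetry, so none is chiral.

3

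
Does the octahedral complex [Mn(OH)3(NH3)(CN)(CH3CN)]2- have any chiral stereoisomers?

The six octahedral sites form three mutually perpendicular trans pairs.
There are 4 geometric isomers: OH mer (3 arrangements); OH fac (chiral).
One of these lacks any improper symmetry element and so occurs as an enantiomeric pair, giving 4 + 1 = 5 stereoisomers in total.

yes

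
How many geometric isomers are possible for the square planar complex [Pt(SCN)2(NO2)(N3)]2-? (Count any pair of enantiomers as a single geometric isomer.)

Working through the distinct placements yields 2 geometric isomers: SCN cis; SCN trans.

2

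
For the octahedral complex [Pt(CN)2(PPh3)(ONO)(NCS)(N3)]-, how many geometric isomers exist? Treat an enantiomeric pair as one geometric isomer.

9

The six octahedral sites form three mutually perpendicular trans pairs.
Exhaustive case analysis gives 9 geometric isomers.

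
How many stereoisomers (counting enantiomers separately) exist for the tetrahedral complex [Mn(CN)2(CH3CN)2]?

1

In a tetrahedral complex all four positions are equivalent and every pair of ligands is adjacent — there is no cis/trans distinction.
Only one geometric arrangement is possible.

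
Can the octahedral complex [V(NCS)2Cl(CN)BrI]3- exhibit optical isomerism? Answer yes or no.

The six octahedral sites form three mutually perpendicular trans pairs.
Placing the ligands in turn and identifying arrangements related by rotation or reflection leaves 9 distinct geometric isomers.
Of these, 6 lack any improper symmetry element and so occur as enantiomeric pairs, giving 9 + 6 = 15 stereoisomers in total.

yes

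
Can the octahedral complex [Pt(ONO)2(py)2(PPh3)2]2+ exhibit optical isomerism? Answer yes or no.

The six octahedral sites form three mutually perpendicular trans pairs.
The distinct arrangements are (5 in all): ONO trans, py trans, PPh3 trans; ONO trans, py cis, PPh3 cis; ONO cis, py trans, PPh3 cis; ONO cis, py cis, PPh3 cis (chiral); ONO cis, py cis, PPh3 trans.
One of these lacks any improper symmetry element and so occurs as an enantiomeric pair, giving 5 + 1 = 6 stereoisomers in total.

yes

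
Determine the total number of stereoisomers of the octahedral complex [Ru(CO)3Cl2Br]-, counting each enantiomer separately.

3

An octahedron has six vertices in three trans pairs; every non-trans pair is cis.
There are 3 geometric isomers: CO mer, Cl trans; CO fac, Cl cis; CO mer, Cl cis.
Each arrangement has an internal mirror plane or centre of symmetry, so none is chiral.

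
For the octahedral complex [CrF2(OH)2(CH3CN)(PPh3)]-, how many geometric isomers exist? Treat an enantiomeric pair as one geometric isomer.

6

Working through the distinct placements yields 6 geometric isomers: F cis, OH cis (3 arrangements, 2 chiral); F cis, OH trans; F trans, OH cis; F trans, OH trans.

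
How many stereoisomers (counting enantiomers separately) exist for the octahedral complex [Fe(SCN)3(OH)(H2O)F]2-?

5

In an octahedral complex each vertex has one trans partner and four cis neighbours.
Working through the distinct placements yields 4 geometric isomers: SCN mer (3 arrangements); SCN fac (chiral).
One of these lacks any improper symmetry element and so occurs as an enantiomeric pair, giving 4 + 1 = 5 stereoisomers in total.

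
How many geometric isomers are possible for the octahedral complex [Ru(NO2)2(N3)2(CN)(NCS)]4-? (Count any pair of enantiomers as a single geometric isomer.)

6

Working through the distinct placements yields 6 geometric isomers: NO2 trans, N3 cis; NO2 cis, N3 cis (3 arrangements, 2 chiral); NO2 trans, N3 trans; NO2 cis, N3 trans.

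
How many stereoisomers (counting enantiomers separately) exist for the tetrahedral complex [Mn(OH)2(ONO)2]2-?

Only one geometric arrangement is possible.

1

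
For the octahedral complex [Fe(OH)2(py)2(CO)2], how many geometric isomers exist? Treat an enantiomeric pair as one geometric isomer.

The six octahedral sites form three mutually perpendicular trans pairs.
Working through the distinct placements yields 5 geometric isomers: OH trans, py trans, CO trans; OH cis, py cis, CO trans; OH cis, py trans, CO cis; OH cis, py cis, CO cis (chiral); OH trans, py cis, CO cis.

5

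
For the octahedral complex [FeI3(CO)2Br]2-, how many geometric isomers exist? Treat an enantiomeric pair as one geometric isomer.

3

An octahedron has six vertices in three trans pairs; every non-trans pair is cis.
Working through the distinct placements yields 3 geometric isomers: I mer, CO cis; I mer, CO trans; I fac, CO cis.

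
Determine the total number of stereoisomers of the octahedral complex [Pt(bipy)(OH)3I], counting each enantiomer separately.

2

In an octahedral complex each vertex has one trans partner and four cis neighbours.
Each bipy is bidentate and must span two cis positions.
Working through the distinct placements yields 2 geometric isomers: OH fac; OH mer.
Each arrangement has an internal mirror plane or centre of symmetry, so none is chiral.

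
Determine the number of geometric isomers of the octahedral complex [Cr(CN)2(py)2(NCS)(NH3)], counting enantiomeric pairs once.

6

An octahedron has six vertices in three trans pairs; every non-trans pair is cis.
Working through the distinct placements yields 6 geometric isomers: CN trans, py trans; CN trans, py cis; CN cis, py trans; CN cis, py cis (3 arrangements, 2 chiral).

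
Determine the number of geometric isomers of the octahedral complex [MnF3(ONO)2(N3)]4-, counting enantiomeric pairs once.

In an octahedral complex each vertex has one trans partner and four cis neighbours.
The distinct arrangements are (3 in all): F mer, ONO trans; F mer, ONO cis; F fac, ONO cis.

3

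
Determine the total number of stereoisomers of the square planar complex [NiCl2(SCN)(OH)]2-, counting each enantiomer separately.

2

A square has two trans pairs of vertices; adjacent vertices are cis.
The distinct arrangements are (2 in all): Cl cis; Cl trans.
Each arrangement has an internal mirror plane or centre of symmetry, so none is chiral.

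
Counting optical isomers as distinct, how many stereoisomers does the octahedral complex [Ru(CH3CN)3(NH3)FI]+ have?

5

In an octahedral complex each vertex has one trans partner and four cis neighbours.
There are 4 geometric isomers: CH3CN mer (3 arrangements); CH3CN fac (chiral).
One of these lacks any improper symmetry element and so occurs as an enantiomeric pair, giving 4 + 1 = 5 stereoisomers in total.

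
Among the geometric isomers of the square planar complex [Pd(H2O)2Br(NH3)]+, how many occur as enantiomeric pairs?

0

In a square planar complex each vertex has one trans partner and two cis neighbours.
Working through the distinct placements yields 2 geometric isomers: H2O cis; H2O trans.
Each arrangement has an internal mirror plane or centre of symmetry, so none is chiral.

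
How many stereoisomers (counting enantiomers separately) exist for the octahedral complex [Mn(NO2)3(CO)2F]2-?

An octahedron has six vertices in three trans pairs; every non-trans pair is cis.
Systematic placement gives 3 geometric isomers: NO2 mer, CO trans; NO2 mer, CO cis; NO2 fac, CO cis.
Each arrangement has an internal mirror plane or centre of symmetry, so none is chiral.

3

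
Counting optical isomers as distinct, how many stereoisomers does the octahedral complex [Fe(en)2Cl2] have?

The six octahedral sites form three mutually perpendicular trans pairs.
Each en is bidentate and must span two cis positions.
Systematic placement gives 2 geometric isomers: Cl trans; Cl cis (chiral).
One of these lacks any improper symmetry element and so occurs as an enantiomeric pair, giving 2 + 1 = 3 stereoisomers in total.

3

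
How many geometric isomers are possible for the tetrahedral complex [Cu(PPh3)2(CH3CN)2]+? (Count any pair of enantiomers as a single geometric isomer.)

In a tetrahedral complex all four positions are equivalent and every pair of ligands is adjacent — there is no cis/trans distinction.
Only one geometric arrangement is possible.

1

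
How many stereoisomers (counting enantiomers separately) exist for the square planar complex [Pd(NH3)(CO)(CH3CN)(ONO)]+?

A square has two trans pairs of vertices; adjacent vertices are cis.
Systematic placement gives 3 geometric isomers: (CH3CN/NH3 trans, CO/ONO trans); (CH3CN/ONO trans, CO/NH3 trans); (CH3CN/CO trans, NH3/ONO trans).
Each arrangement has an internal mirror plane or centre of symmetry, so none is chiral.

3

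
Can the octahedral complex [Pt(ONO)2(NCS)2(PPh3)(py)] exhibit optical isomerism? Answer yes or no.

yes

In an octahedral complex each vertex has one trans partner and four cis neighbours.
Systematic placement gives 6 geometric isomers: ONO trans, NCS trans; ONO cis, NCS trans; ONO cis, NCS cis (3 arrangements, 2 chiral); ONO trans, NCS cis.
Of these, 2 lack any improper symmetry element and so occur as enantiomeric pairs, giving 6 + 2 = 8 stereoisomers in total.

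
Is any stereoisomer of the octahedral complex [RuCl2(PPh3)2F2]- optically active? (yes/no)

yes

In an octahedral complex each vertex has one trans partner and four cis neighbours.
The distinct arrangements are (5 in all): Cl trans, PPh3 trans, F trans; Cl trans, PPh3 cis, F cis; Cl cis, PPh3 trans, F cis; Cl cis, PPh3 cis, F cis (chiral); Cl cis, PPh3 cis, F trans.
One of these lacks any improper symmetry element and so occurs as an enantiomeric pair, giving 5 + 1 = 6 stereoisomers in total.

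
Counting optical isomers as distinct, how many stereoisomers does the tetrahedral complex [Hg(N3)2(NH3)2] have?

1

In a tetrahedral complex all four positions are equivalent and every pair of ligands is adjacent — there is no cis/trans distinction.
Only one geometric arrangement is possible.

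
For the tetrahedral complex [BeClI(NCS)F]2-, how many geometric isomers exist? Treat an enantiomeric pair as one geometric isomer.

1

In a tetrahedral complex all four positions are equivalent and every pair of ligands is adjacent — there is no cis/trans distinction.
Only one geometric arrangement is possible; it has no improper symmetry element, so it exists as a pair of enantiomers (2 stereoisomers).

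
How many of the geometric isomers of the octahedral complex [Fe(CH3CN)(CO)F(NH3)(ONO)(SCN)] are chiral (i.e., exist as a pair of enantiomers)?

Placing the ligands in turn and identifying arrangements related by rotation or reflection leaves 15 distinct geometric isomers.
Of these, 15 lack any improper symmetry element and so occur as enantiomeric pairs, giving 15 + 15 = 30 stereoisomers in total.

15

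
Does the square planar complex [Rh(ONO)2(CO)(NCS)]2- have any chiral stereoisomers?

In a square planar complex each vertex has one trans partner and two cis neighbours.
The distinct arrangements are (2 in all): ONO cis; ONO trans.
Each arrangement has an internal mirror plane or centre of symmetry, so none is chiral.

no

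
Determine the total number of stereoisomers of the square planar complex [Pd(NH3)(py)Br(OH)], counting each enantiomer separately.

3

Working through the distinct placements yields 3 geometric isomers: (Br/OH trans, NH3/py trans); (Br/py trans, NH3/OH trans); (Br/NH3 trans, OH/py trans).
Each arrangement has an internal mirror plane or centre of symmetry, so none is chiral.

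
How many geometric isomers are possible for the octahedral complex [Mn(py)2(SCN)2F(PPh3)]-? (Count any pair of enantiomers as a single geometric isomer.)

6

The six octahedral sites form three mutually perpendicular trans pairs.
The distinct arrangements are (6 in all): py trans, SCN trans; py cis, SCN cis (3 arrangements, 2 chiral); py trans, SCN cis; py cis, SCN trans.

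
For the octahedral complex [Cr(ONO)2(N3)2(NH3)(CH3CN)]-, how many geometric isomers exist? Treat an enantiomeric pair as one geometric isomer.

Systematic placement gives 6 geometric isomers: ONO trans, N3 cis; ONO cis, N3 cis (3 arrangements, 2 chiral); ONO trans, N3 trans; ONO cis, N3 trans.

6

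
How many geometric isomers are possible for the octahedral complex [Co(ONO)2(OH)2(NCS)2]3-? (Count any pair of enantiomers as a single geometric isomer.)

The six octahedral sites form three mutually perpendicular trans pairs.
The distinct arrangements are (5 in all): ONO trans, OH trans, NCS trans; ONO cis, OH cis, NCS trans; ONO trans, OH cis, NCS cis; ONO cis, OH cis, NCS cis (chiral); ONO cis, OH trans, NCS cis.

5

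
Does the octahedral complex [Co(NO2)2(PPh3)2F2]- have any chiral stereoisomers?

The distinct arrangements are (5 in all): NO2 trans, PPh3 trans, F trans; NO2 cis, PPh3 cis, F trans; NO2 cis, PPh3 trans, F cis; NO2 cis, PPh3 cis, F cis (chiral); NO2 trans, PPh3 cis, F cis.
One of these lacks any improper symmetry element and so occurs as an enantiomeric pair, giving 5 + 1 = 6 stereoisomers in total.

yes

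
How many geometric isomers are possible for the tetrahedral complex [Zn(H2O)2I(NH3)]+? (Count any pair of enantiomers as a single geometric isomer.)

Only one geometric arrangement is possible.

1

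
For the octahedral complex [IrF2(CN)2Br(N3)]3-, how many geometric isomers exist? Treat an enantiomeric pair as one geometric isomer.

In an octahedral complex each vertex has one trans partner and four cis neighbours.
The distinct arrangements are (6 in all): F cis, CN cis (3 arrangements, 2 chiral); F trans, CN cis; F cis, CN trans; F trans, CN trans.

6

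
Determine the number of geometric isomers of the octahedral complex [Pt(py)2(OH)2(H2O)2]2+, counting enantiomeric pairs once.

5

In an octahedral complex each vertex has one trans partner and four cis neighbours.
There are 5 geometric isomers: py trans, OH trans, H2O trans; py cis, OH cis, H2O trans; py trans, OH cis, H2O cis; py cis, OH cis, H2O cis (chiral); py cis, OH trans, H2O cis.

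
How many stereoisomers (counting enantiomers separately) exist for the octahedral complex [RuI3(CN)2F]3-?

3

The six octahedral sites form three mutually perpendicular trans pairs.
There are 3 geometric isomers: I mer, CN trans; I mer, CN cis; I fac, CN cis.
Each arrangement has an internal mirror plane or centre of symmetry, so none is chiral.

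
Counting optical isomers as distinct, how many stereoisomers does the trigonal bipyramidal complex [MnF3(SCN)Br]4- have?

4

Working through the distinct placements yields 4 geometric isomers: SCN equatorial, Br axial; SCN axial, Br axial; SCN equatorial, Br equatorial; SCN axial, Br equatorial.
Each arrangement has an internal mirror plane or centre of symmetry, so none is chiral.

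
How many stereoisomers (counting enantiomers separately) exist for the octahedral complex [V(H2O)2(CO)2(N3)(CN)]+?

8

In an octahedral complex each vertex has one trans partner and four cis neighbours.
The distinct arrangements are (6 in all): H2O cis, CO cis (3 arrangements, 2 chiral); H2O trans, CO cis; H2O cis, CO trans; H2O trans, CO trans.
Of these, 2 lack any improper symmetry element and so occur as enantiomeric pairs, giving 6 + 2 = 8 stereoisomers in total.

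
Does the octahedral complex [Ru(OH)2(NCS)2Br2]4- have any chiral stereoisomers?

In an octahedral complex each vertex has one trans partner and four cis neighbours.
The distinct arrangements are (5 in all): OH trans, NCS trans, Br trans; OH cis, NCS cis, Br trans; OH trans, NCS cis, Br cis; OH cis, NCS cis, Br cis (chiral); OH cis, NCS trans, Br cis.
One of these lacks any improper symmetry element and so occurs as an enantiomeric pair, giving 5 + 1 = 6 stereoisomers in total.

yes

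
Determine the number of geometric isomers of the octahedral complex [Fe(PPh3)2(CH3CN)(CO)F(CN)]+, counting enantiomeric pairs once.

9

Exhaustive case analysis gives 9 geometric isomers.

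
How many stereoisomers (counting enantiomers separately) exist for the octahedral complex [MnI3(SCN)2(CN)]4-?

3

Working through the distinct placements yields 3 geometric isomers: I mer, SCN trans; I fac, SCN cis; I mer, SCN cis.
Each arrangement has an internal mirror plane or centre of symmetry, so none is chiral.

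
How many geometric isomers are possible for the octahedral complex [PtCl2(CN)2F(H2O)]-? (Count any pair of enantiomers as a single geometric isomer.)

6

In an octahedral complex each vertex has one trans partner and four cis neighbours.
There are 6 geometric isomers: Cl trans, CN trans; Cl cis, CN trans; Cl cis, CN cis (3 arrangements, 2 chiral); Cl trans, CN cis.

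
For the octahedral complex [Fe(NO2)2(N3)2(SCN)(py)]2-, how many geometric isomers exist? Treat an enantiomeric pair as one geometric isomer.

The six octahedral sites form three mutually perpendicular trans pairs.
There are 6 geometric isomers: NO2 trans, N3 trans; NO2 cis, N3 trans; NO2 cis, N3 cis (3 arrangements, 2 chiral); NO2 trans, N3 cis.

6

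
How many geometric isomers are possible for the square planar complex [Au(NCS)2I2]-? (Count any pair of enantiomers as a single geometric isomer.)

There are 2 geometric isomers: NCS cis; NCS trans.

2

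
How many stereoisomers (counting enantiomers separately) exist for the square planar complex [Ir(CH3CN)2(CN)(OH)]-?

2

In a square planar complex each vertex has one trans partner and two cis neighbours.
Working through the distinct placements yields 2 geometric isomers: CH3CN cis; CH3CN trans.
Each arrangement has an internal mirror plane or centre of symmetry, so none is chiral.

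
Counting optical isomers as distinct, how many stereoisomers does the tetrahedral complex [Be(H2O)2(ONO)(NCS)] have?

1

All four vertices of a tetrahedron are equivalent and mutually adjacent, so cis/trans isomerism cannot arise.
Only one geometric arrangement is possible.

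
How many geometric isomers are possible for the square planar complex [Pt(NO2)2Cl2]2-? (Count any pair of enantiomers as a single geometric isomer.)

There are 2 geometric isomers: NO2 cis; NO2 trans.

2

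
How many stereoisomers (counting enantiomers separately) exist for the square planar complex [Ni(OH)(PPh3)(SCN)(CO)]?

In a square planar complex each vertex has one trans partner and two cis neighbours.
Working through the distinct placements yields 3 geometric isomers: (CO/PPh3 trans, OH/SCN trans); (CO/SCN trans, OH/PPh3 trans); (CO/OH trans, PPh3/SCN trans).
Each arrangement has an internal mirror plane or centre of symmetry, so none is chiral.

3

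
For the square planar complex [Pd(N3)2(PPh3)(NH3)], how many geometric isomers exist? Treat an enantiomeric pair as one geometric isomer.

2

Systematic placement gives 2 geometric isomers: N3 cis; N3 trans.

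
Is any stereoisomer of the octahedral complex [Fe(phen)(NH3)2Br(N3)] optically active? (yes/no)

In an octahedral complex each vertex has one trans partner and four cis neighbours.
Each phen is bidentate and must span two cis positions.
The distinct arrangements are (4 in all): NH3 cis (3 arrangements, 2 chiral); NH3 trans.
Of these, 2 lack any improper symmetry element and so occur as enantiomeric pairs, giving 4 + 2 = 6 stereoisomers in total.

yes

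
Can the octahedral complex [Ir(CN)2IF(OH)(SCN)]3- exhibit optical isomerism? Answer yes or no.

An octahedron has six vertices in three trans pairs; every non-trans pair is cis.
Exhaustive case analysis gives 9 geometric isomers.
Of these, 6 lack any improper symmetry element and so occur as enantiomeric pairs, giving 9 + 6 = 15 stereoisomers in total.

yes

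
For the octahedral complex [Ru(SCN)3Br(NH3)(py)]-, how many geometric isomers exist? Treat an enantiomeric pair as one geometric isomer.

4

The six octahedral sites form three mutually perpendicular trans pairs.
Systematic placement gives 4 geometric isomers: SCN mer (3 arrangements); SCN fac (chiral).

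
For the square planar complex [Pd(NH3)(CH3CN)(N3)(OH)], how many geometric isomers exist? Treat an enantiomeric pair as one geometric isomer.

There are 3 geometric isomers: (CH3CN/NH3 trans, N3/OH trans); (CH3CN/OH trans, N3/NH3 trans); (CH3CN/N3 trans, NH3/OH trans).

3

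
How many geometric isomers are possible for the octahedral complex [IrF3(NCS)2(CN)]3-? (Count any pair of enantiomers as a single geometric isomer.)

3

An octahedron has six vertices in three trans pairs; every non-trans pair is cis.
Systematic placement gives 3 geometric isomers: F mer, NCS trans; F fac, NCS cis; F mer, NCS cis.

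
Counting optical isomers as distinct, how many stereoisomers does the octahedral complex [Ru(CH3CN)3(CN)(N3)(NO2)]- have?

5

Systematic placement gives 4 geometric isomers: CH3CN mer (3 arrangements); CH3CN fac (chiral).
One of these lacks any improper symmetry element and so occurs as an enantiomeric pair, giving 4 + 1 = 5 stereoisomers in total.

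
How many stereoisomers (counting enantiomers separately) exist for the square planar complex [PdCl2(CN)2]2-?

A square has two trans pairs of vertices; adjacent vertices are cis.
The distinct arrangements are (2 in all): Cl cis; Cl trans.
Each arrangement has an internal mirror plane or centre of symmetry, so none is chiral.

2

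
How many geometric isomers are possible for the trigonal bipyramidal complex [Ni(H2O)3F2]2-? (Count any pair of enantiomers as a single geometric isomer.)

3

Working through the distinct placements yields 3 geometric isomers: F both axial; F one axial, one equatorial; F both equatorial.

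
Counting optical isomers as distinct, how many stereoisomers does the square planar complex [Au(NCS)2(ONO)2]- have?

In a square planar complex each vertex has one trans partner and two cis neighbours.
There are 2 geometric isomers: NCS cis; NCS trans.
Each arrangement has an internal mirror plane or centre of symmetry, so none is chiral.

2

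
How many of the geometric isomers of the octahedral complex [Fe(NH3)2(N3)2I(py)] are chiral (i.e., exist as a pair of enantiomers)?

The six octahedral sites form three mutually perpendicular trans pairs.
There are 6 geometric isomers: NH3 cis, N3 cis (3 arrangements, 2 chiral); NH3 trans, N3 cis; NH3 cis, N3 trans; NH3 trans, N3 trans.
Of these, 2 lack any improper symmetry element and so occur as enantiomeric pairs, giving 6 + 2 = 8 stereoisomers in total.

2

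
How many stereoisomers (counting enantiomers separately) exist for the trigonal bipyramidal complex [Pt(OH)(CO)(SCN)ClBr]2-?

20

A trigonal bipyramid has two axial and three equatorial sites, which are chemically inequivalent.
Systematic enumeration (placing each ligand type in turn and discarding arrangements equivalent by rotation or reflection) gives 10 geometric isomers.
Of these, 10 lack any improper symmetry element and so occur as enantiomeric pairs, giving 10 + 10 = 20 stereoisomers in total.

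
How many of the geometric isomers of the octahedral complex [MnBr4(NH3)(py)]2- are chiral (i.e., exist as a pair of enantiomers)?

0

In an octahedral complex each vertex has one trans partner and four cis neighbours.
Systematic placement gives 2 geometric isomers: NH3 and py mutually trans; NH3 and py mutually cis.
Each arrangement has an internal mirror plane or centre of symmetry, so none is chiral.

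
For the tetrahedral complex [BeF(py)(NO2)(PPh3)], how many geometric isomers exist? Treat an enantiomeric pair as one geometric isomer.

1

In a tetrahedral complex all four positions are equivalent and every pair of ligands is adjacent — there is no cis/trans distinction.
Only one geometric arrangement is possible; it has no improper symmetry element, so it exists as a pair of enantiomers (2 stereoisomers).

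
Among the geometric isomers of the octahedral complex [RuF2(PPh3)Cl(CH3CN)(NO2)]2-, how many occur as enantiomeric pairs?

An octahedron has six vertices in three trans pairs; every non-trans pair is cis.
Placing the ligands in turn and identifying arrangements related by rotation or reflection leaves 9 distinct geometric isomers.
Of these, 6 lack any improper symmetry element and so occur as enantiomeric pairs, giving 9 + 6 = 15 stereoisomers in total.

6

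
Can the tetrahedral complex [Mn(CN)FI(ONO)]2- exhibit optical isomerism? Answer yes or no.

yes

Only one geometric arrangement is possible; it has no improper symmetry element, so it exists as a pair of enantiomers (2 stereoisomers).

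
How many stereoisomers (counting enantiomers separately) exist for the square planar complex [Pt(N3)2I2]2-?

A square has two trans pairs of vertices; adjacent vertices are cis.
Working through the distinct placements yields 2 geometric isomers: N3 cis; N3 trans.
Each arrangement has an internal mirror plane or centre of symmetry, so none is chiral.

2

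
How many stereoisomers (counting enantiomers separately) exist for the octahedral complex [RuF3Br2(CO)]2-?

3

Systematic placement gives 3 geometric isomers: F mer, Br trans; F mer, Br cis; F fac, Br cis.
Each arrangement has an internal mirror plane or centre of symmetry, so none is chiral.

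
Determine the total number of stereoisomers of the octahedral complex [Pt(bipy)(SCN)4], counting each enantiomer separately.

An octahedron has six vertices in three trans pairs; every non-trans pair is cis.
Each bipy is bidentate and must span two cis positions.
Only one geometric arrangement is possible.

1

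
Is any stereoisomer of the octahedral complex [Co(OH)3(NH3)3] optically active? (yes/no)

no

There are 2 geometric isomers: OH mer; OH fac.
Each arrangement has an internal mirror plane or centre of symmetry, so none is chiral.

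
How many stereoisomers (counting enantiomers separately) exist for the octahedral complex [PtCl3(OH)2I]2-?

3

An octahedron has six vertices in three trans pairs; every non-trans pair is cis.
There are 3 geometric isomers: Cl mer, OH trans; Cl mer, OH cis; Cl fac, OH cis.
Each arrangement has an internal mirror plane or centre of symmetry, so none is chiral.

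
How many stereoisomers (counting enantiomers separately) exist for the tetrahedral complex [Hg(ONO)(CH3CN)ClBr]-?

In a tetrahedral complex all four positions are equivalent and every pair of ligands is adjacent — there is no cis/trans distinction.
Only one geometric arrangement is possible; it has no improper symmetry element, so it exists as a pair of enantiomers (2 stereoisomers).

2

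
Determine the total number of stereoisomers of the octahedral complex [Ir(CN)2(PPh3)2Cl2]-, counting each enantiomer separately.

An octahedron has six vertices in three trans pairs; every non-trans pair is cis.
There are 5 geometric isomers: CN trans, PPh3 trans, Cl trans; CN trans, PPh3 cis, Cl cis; CN cis, PPh3 trans, Cl cis; CN cis, PPh3 cis, Cl cis (chiral); CN cis, PPh3 cis, Cl trans.
One of these lacks any improper symmetry element and so occurs as an enantiomeric pair, giving 5 + 1 = 6 stereoisomers in total.

6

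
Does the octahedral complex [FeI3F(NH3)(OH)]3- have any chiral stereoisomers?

The distinct arrangements are (4 in all): I mer (3 arrangements); I fac (chiral).
One of these lacks any improper symmetry element and so occurs as an enantiomeric pair, giving 4 + 1 = 5 stereoisomers in total.

yes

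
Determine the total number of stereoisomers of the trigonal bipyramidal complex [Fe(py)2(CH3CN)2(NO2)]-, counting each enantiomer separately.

6

Exhaustive case analysis gives 5 geometric isomers.
One of these lacks any improper symmetry element and so occurs as an enantiomeric pair, giving 5 + 1 = 6 stereoisomers in total.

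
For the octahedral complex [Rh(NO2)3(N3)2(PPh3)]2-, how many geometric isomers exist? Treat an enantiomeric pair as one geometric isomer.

The six octahedral sites form three mutually perpendicular trans pairs.
Working through the distinct placements yields 3 geometric isomers: NO2 mer, N3 trans; NO2 fac, N3 cis; NO2 mer, N3 cis.

3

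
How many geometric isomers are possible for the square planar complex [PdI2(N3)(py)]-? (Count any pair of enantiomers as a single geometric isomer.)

In a square planar complex each vertex has one trans partner and two cis neighbours.
Working through the distinct placements yields 2 geometric isomers: I cis; I trans.

2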